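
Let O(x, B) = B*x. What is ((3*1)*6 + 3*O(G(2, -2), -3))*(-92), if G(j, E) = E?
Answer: -3312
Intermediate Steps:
((3*1)*6 + 3*O(G(2, -2), -3))*(-92) = ((3*1)*6 + 3*(-3*(-2)))*(-92) = (3*6 + 3*6)*(-92) = (18 + 18)*(-92) = 36*(-92) = -3312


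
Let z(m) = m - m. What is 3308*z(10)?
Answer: 0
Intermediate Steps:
z(m) = 0
3308*z(10) = 3308*0 = 0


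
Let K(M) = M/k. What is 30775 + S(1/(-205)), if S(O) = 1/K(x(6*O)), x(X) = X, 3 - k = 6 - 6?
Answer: 61345/2 ≈ 30673.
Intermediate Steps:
k = 3 (k = 3 - (6 - 6) = 3 - 1*0 = 3 + 0 = 3)
K(M) = M/3
S(O) = 1/(2*O) (S(O) = 1/((6*O)/3) = 1/(2*O))
30775 + S(1/(-205)) = 30775 + 1/(2*(1/(-205))) = 30775 + 1/(2*(-1/205)) = 30775 + (1/2)*(-205) = 30775 - 205/2 = 61345/2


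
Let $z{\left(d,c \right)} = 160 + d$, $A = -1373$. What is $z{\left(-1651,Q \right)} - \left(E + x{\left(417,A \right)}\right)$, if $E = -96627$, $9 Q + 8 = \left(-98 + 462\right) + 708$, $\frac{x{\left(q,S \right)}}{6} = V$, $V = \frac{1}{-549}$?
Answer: $\frac{17409890}{183} \approx 95136.0$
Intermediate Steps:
$V = - \frac{1}{549} \approx -0.0018215$
$x{\left(q,S \right)} = - \frac{2}{183}$ ($x{\left(q,S \right)} = 6 \left(- \frac{1}{549}\right) = - \frac{2}{183}$)
$Q = \frac{1064}{9}$ ($Q = - \frac{8}{9} + \frac{\left(-98 + 462\right) + 708}{9} = - \frac{8}{9} + \frac{364 + 708}{9} = - \frac{8}{9} + \frac{1}{9} \cdot 1072 = - \frac{8}{9} + \frac{1072}{9} = \frac{1064}{9} \approx 118.22$)
$z{\left(-1651,Q \right)} - \left(E + x{\left(417,A \right)}\right) = \left(160 - 1651\right) - \left(-96627 - \frac{2}{183}\right) = -1491 - - \frac{17682743}{183} = -1491 + \frac{17682743}{183} = \frac{17409890}{183}$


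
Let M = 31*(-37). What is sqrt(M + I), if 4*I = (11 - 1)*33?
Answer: I*sqrt(4258)/2 ≈ 32.627*I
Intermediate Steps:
M = -1147
I = 165/2 (I = ((11 - 1)*33)/4 = (10*33)/4 = (1/4)*330 = 165/2 ≈ 82.500)
sqrt(M + I) = sqrt(-1147 + 165/2) = sqrt(-2129/2) = I*sqrt(4258)/2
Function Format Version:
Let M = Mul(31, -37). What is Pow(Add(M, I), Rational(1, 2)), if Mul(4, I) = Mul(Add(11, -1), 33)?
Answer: Mul(Rational(1, 2), I, Pow(4258, Rational(1, 2))) ≈ Mul(32.627, I)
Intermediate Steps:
M = -1147
I = Rational(165, 2) (I = Mul(Rational(1, 4), Mul(Add(11, -1), 33)) = Mul(Rational(1, 4), Mul(10, 33)) = Mul(Rational(1, 4), 330) = Rational(165, 2) ≈ 82.500)
Pow(Add(M, I), Rational(1, 2)) = Pow(Add(-1147, Rational(165, 2)), Rational(1, 2)) = Pow(Rational(-2129, 2), Rational(1, 2)) = Mul(Rational(1, 2), I, Pow(4258, Rational(1, 2)))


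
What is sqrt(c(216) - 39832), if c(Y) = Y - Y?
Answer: 2*I*sqrt(9958) ≈ 199.58*I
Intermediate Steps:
c(Y) = 0
sqrt(c(216) - 39832) = sqrt(0 - 39832) = sqrt(-39832) = 2*I*sqrt(9958)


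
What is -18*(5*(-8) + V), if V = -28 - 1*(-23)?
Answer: 810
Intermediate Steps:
V = -5 (V = -28 + 23 = -5)
-18*(5*(-8) + V) = -18*(5*(-8) - 5) = -18*(-40 - 5) = -18*(-45) = 810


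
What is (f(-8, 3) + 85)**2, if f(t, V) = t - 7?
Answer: 4900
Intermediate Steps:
f(t, V) = -7 + t
(f(-8, 3) + 85)**2 = ((-7 - 8) + 85)**2 = (-15 + 85)**2 = 70**2 = 4900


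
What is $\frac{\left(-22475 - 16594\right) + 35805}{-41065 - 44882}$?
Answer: $\frac{1088}{28649} \approx 0.037977$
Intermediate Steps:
$\frac{\left(-22475 - 16594\right) + 35805}{-41065 - 44882} = \frac{\left(-22475 - 16594\right) + 35805}{-85947} = \left(-39069 + 35805\right) \left(- \frac{1}{85947}\right) = \left(-3264\right) \left(- \frac{1}{85947}\right) = \frac{1088}{28649}$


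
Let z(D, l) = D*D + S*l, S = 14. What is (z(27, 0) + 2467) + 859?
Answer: 4055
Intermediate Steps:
z(D, l) = D² + 14*l (z(D, l) = D*D + 14*l = D² + 14*l)
(z(27, 0) + 2467) + 859 = ((27² + 14*0) + 2467) + 859 = ((729 + 0) + 2467) + 859 = (729 + 2467) + 859 = 3196 + 859 = 4055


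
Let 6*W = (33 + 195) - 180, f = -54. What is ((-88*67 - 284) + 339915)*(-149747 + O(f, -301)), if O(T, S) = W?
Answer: -49973145165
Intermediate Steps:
W = 8 (W = ((33 + 195) - 180)/6 = (228 - 180)/6 = (⅙)*48 = 8)
O(T, S) = 8
((-88*67 - 284) + 339915)*(-149747 + O(f, -301)) = ((-88*67 - 284) + 339915)*(-149747 + 8) = ((-5896 - 284) + 339915)*(-149739) = (-6180 + 339915)*(-149739) = 333735*(-149739) = -49973145165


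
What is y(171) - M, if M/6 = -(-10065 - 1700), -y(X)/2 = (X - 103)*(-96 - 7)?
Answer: -56582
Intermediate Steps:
y(X) = -21218 + 206*X (y(X) = -2*(X - 103)*(-96 - 7) = -2*(-103 + X)*(-103) = -2*(10609 - 103*X) = -21218 + 206*X)
M = 70590 (M = 6*(-(-10065 - 1700)) = 6*(-1*(-11765)) = 6*11765 = 70590)
y(171) - M = (-21218 + 206*171) - 1*70590 = (-21218 + 35226) - 70590 = 14008 - 70590 = -56582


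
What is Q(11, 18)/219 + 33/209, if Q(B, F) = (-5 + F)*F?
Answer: 1701/1387 ≈ 1.2264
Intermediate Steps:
Q(B, F) = F*(-5 + F)
Q(11, 18)/219 + 33/209 = (18*(-5 + 18))/219 + 33/209 = (18*13)*(1/219) + 33*(1/209) = 234*(1/219) + 3/19 = 78/73 + 3/19 = 1701/1387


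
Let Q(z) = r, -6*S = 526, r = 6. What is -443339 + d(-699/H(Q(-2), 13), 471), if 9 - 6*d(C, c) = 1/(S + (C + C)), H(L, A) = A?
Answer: -3375128381/7613 ≈ -4.4334e+5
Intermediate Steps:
S = -263/3 (S = -⅙*526 = -263/3 ≈ -87.667)
Q(z) = 6
d(C, c) = 3/2 - 1/(6*(-263/3 + 2*C)) (d(C, c) = 3/2 - 1/(6*(-263/3 + (C + C))) = 3/2 - 1/(6*(-263/3 + 2*C)))
-443339 + d(-699/H(Q(-2), 13), 471) = -443339 + (-395 + 9*(-699/13))/(-263 + 6*(-699/13)) = -443339 + (-395 - 6291/13)/(-263 - 4194/13) = -443339 - 11426/13/(-7613/13) = -443339 - 13/7613*(-11426/13) = -443339 + 11426/7613 = -3375128381/7613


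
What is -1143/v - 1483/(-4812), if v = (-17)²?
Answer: -5071529/1390668 ≈ -3.6468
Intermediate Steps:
v = 289
-1143/v - 1483/(-4812) = -1143/289 - 1483/(-4812) = -1143*1/289 - 1483*(-1/4812) = -1143/289 + 1483/4812 = -5071529/1390668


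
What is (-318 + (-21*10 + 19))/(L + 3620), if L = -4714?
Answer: 509/1094 ≈ 0.46527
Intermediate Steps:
(-318 + (-21*10 + 19))/(L + 3620) = (-318 + (-21*10 + 19))/(-4714 + 3620) = (-318 + (-210 + 19))/(-1094) = (-318 - 191)*(-1/1094) = -509*(-1/1094) = 509/1094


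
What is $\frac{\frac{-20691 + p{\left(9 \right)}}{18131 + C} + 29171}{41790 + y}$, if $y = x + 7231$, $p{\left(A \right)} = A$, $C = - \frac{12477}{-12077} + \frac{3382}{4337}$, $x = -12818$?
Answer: $\frac{13852176283184602}{17192072503049923} \approx 0.80573$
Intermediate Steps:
$C = \frac{94957163}{52377949}$ ($C = \left(-12477\right) \left(- \frac{1}{12077}\right) + 3382 \cdot \frac{1}{4337} = \frac{12477}{12077} + \frac{3382}{4337} = \frac{94957163}{52377949} \approx 1.8129$)
$y = -5587$ ($y = -12818 + 7231 = -5587$)
$\frac{\frac{-20691 + p{\left(9 \right)}}{18131 + C} + 29171}{41790 + y} = \frac{\frac{-20691 + 9}{18131 + \frac{94957163}{52377949}} + 29171}{41790 - 5587} = \frac{- \frac{20682}{\frac{949759550482}{52377949}} + 29171}{36203} = \left(\left(-20682\right) \frac{52377949}{949759550482} + 29171\right) \frac{1}{36203} = \left(- \frac{541640370609}{474879775241} + 29171\right) \frac{1}{36203} = \frac{13852176283184602}{474879775241} \cdot \frac{1}{36203} = \frac{13852176283184602}{17192072503049923}$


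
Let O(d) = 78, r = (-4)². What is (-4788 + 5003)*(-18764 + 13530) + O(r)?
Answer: -1125232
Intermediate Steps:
r = 16
(-4788 + 5003)*(-18764 + 13530) + O(r) = (-4788 + 5003)*(-18764 + 13530) + 78 = 215*(-5234) + 78 = -1125310 + 78 = -1125232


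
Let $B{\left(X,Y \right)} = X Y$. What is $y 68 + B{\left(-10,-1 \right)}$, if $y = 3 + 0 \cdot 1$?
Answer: $214$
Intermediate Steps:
$y = 3$ ($y = 3 + 0 = 3$)
$y 68 + B{\left(-10,-1 \right)} = 3 \cdot 68 - -10 = 204 + 10 = 214$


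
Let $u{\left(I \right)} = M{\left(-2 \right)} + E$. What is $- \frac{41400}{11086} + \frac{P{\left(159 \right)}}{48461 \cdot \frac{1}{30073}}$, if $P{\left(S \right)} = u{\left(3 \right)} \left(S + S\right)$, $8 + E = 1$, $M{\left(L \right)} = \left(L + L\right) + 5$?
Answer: $- \frac{13872022344}{11679101} \approx -1187.8$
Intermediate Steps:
$M{\left(L \right)} = 5 + 2 L$ ($M{\left(L \right)} = 2 L + 5 = 5 + 2 L$)
$E = -7$ ($E = -8 + 1 = -7$)
$u{\left(I \right)} = -6$ ($u{\left(I \right)} = \left(5 + 2 \left(-2\right)\right) - 7 = \left(5 - 4\right) - 7 = 1 - 7 = -6$)
$P{\left(S \right)} = - 12 S$ ($P{\left(S \right)} = - 6 \left(S + S\right) = - 6 \cdot 2 S = - 12 S$)
$- \frac{41400}{11086} + \frac{P{\left(159 \right)}}{48461 \cdot \frac{1}{30073}} = - \frac{41400}{11086} + \frac{\left(-12\right) 159}{48461 \cdot \frac{1}{30073}} = \left(-41400\right) \frac{1}{11086} - \frac{1908}{48461 \cdot \frac{1}{30073}} = - \frac{900}{241} - \frac{1908}{\frac{48461}{30073}} = - \frac{900}{241} - \frac{57379284}{48461} = - \frac{13872022344}{11679101}$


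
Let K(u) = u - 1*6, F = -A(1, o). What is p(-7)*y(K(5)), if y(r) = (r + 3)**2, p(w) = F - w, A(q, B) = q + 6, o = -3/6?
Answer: 0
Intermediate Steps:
o = -1/2 (o = -3*1/6 = -1/2 ≈ -0.50000)
A(q, B) = 6 + q
F = -7 (F = -(6 + 1) = -1*7 = -7)
K(u) = -6 + u (K(u) = u - 6 = -6 + u)
p(w) = -7 - w
y(r) = (3 + r)**2
p(-7)*y(K(5)) = (-7 - 1*(-7))*(3 + (-6 + 5))**2 = (-7 + 7)*(3 - 1)**2 = 0*2**2 = 0*4 = 0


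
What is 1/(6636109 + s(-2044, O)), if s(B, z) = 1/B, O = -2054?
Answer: 2044/13564206795 ≈ 1.5069e-7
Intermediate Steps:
1/(6636109 + s(-2044, O)) = 1/(6636109 + 1/(-2044)) = 1/(6636109 - 1/2044) = 1/(13564206795/2044) = 2044/13564206795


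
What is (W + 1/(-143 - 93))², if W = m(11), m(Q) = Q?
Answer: 6734025/55696 ≈ 120.91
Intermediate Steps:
W = 11
(W + 1/(-143 - 93))² = (11 + 1/(-143 - 93))² = (11 + 1/(-236))² = (11 - 1/236)² = (2595/236)² = 6734025/55696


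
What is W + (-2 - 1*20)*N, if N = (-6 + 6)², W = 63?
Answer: 63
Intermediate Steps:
N = 0 (N = 0² = 0)
W + (-2 - 1*20)*N = 63 + (-2 - 1*20)*0 = 63 + (-2 - 20)*0 = 63 - 22*0 = 63 + 0 = 63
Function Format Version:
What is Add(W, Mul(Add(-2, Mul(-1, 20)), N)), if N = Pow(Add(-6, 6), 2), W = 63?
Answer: 63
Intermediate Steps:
N = 0 (N = Pow(0, 2) = 0)
Add(W, Mul(Add(-2, Mul(-1, 20)), N)) = Add(63, Mul(Add(-2, Mul(-1, 20)), 0)) = Add(63, Mul(Add(-2, -20), 0)) = Add(63, Mul(-22, 0)) = Add(63, 0) = 63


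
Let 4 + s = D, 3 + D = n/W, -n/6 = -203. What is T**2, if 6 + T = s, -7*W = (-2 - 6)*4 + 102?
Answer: 454276/25 ≈ 18171.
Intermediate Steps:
n = 1218 (n = -6*(-203) = 1218)
W = -10 (W = -((-2 - 6)*4 + 102)/7 = -(-8*4 + 102)/7 = -(-32 + 102)/7 = -1/7*70 = -10)
D = -624/5 (D = -3 + 1218/(-10) = -3 + 1218*(-1/10) = -3 - 609/5 = -624/5 ≈ -124.80)
s = -644/5 (s = -4 - 624/5 = -644/5 ≈ -128.80)
T = -674/5 (T = -6 - 644/5 = -674/5 ≈ -134.80)
T**2 = (-674/5)**2 = 454276/25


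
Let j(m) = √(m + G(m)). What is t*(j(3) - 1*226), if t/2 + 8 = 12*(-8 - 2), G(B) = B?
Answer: 57856 - 256*√6 ≈ 57229.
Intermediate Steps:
j(m) = √2*√m (j(m) = √(m + m) = √(2*m) = √2*√m)
t = -256 (t = -16 + 2*(12*(-8 - 2)) = -16 + 2*(12*(-10)) = -16 + 2*(-120) = -16 - 240 = -256)
t*(j(3) - 1*226) = -256*(√2*√3 - 1*226) = -256*(√6 - 226) = -256*(-226 + √6) = 57856 - 256*√6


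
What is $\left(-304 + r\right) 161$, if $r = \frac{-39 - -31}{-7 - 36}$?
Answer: $- \frac{2103304}{43} \approx -48914.0$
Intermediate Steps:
$r = \frac{8}{43}$ ($r = \frac{-39 + 31}{-7 - 36} = - \frac{8}{-43} = \left(-8\right) \left(- \frac{1}{43}\right) = \frac{8}{43} \approx 0.18605$)
$\left(-304 + r\right) 161 = \left(-304 + \frac{8}{43}\right) 161 = \left(- \frac{13064}{43}\right) 161 = - \frac{2103304}{43}$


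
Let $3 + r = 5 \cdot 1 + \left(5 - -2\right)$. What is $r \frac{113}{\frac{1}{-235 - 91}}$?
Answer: $-331542$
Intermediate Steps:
$r = 9$ ($r = -3 + \left(5 \cdot 1 + \left(5 - -2\right)\right) = -3 + \left(5 + \left(5 + 2\right)\right) = -3 + \left(5 + 7\right) = -3 + 12 = 9$)
$r \frac{113}{\frac{1}{-235 - 91}} = 9 \frac{113}{\frac{1}{-235 - 91}} = 9 \frac{113}{\frac{1}{-326}} = 9 \frac{113}{- \frac{1}{326}} = 9 \cdot 113 \left(-326\right) = 9 \left(-36838\right) = -331542$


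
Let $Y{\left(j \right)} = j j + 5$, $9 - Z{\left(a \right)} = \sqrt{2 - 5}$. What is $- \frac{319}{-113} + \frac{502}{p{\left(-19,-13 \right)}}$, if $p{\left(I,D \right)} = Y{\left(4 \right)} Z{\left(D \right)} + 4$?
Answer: $\frac{11626293}{2179318} + \frac{5271 i \sqrt{3}}{19286} \approx 5.3348 + 0.47338 i$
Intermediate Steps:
$Z{\left(a \right)} = 9 - i \sqrt{3}$ ($Z{\left(a \right)} = 9 - \sqrt{2 - 5} = 9 - \sqrt{-3} = 9 - i \sqrt{3}$)
$Y{\left(j \right)} = 5 + j^{2}$ ($Y{\left(j \right)} = j^{2} + 5 = 5 + j^{2}$)
$p{\left(I,D \right)} = 193 - 21 i \sqrt{3}$ ($p{\left(I,D \right)} = \left(5 + 4^{2}\right) \left(9 - i \sqrt{3}\right) + 4 = \left(5 + 16\right) \left(9 - i \sqrt{3}\right) + 4 = 21 \left(9 - i \sqrt{3}\right) + 4 = \left(189 - 21 i \sqrt{3}\right) + 4 = 193 - 21 i \sqrt{3}$)
$- \frac{319}{-113} + \frac{502}{p{\left(-19,-13 \right)}} = - \frac{319}{-113} + \frac{502}{193 - 21 i \sqrt{3}} = \left(-319\right) \left(- \frac{1}{113}\right) + \frac{502}{193 - 21 i \sqrt{3}} = \frac{319}{113} + \frac{502}{193 - 21 i \sqrt{3}}$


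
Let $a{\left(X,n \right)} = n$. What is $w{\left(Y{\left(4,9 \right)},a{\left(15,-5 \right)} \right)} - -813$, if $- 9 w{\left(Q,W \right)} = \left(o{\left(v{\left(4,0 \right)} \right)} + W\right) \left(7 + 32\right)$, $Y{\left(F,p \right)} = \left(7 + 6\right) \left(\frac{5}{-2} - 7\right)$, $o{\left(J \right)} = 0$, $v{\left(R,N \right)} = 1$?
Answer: $\frac{2504}{3} \approx 834.67$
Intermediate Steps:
$Y{\left(F,p \right)} = - \frac{247}{2}$ ($Y{\left(F,p \right)} = 13 \left(5 \left(- \frac{1}{2}\right) - 7\right) = 13 \left(- \frac{5}{2} - 7\right) = 13 \left(- \frac{19}{2}\right) = - \frac{247}{2}$)
$w{\left(Q,W \right)} = - \frac{13 W}{3}$ ($w{\left(Q,W \right)} = - \frac{\left(0 + W\right) \left(7 + 32\right)}{9} = - \frac{W 39}{9} = - \frac{39 W}{9} = - \frac{13 W}{3}$)
$w{\left(Y{\left(4,9 \right)},a{\left(15,-5 \right)} \right)} - -813 = \left(- \frac{13}{3}\right) \left(-5\right) - -813 = \frac{65}{3} + 813 = \frac{2504}{3}$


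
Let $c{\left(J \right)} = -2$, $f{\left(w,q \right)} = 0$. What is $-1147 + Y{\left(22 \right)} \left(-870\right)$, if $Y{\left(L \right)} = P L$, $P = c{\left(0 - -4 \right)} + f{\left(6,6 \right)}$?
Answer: $37133$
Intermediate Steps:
$P = -2$ ($P = -2 + 0 = -2$)
$Y{\left(L \right)} = - 2 L$
$-1147 + Y{\left(22 \right)} \left(-870\right) = -1147 + \left(-2\right) 22 \left(-870\right) = -1147 - -38280 = -1147 + 38280 = 37133$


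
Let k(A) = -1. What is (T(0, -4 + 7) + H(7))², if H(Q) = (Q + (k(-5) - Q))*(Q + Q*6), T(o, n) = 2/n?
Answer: 21025/9 ≈ 2336.1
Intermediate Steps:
H(Q) = -7*Q (H(Q) = (Q + (-1 - Q))*(Q + Q*6) = -(Q + 6*Q) = -7*Q)
(T(0, -4 + 7) + H(7))² = (2/(-4 + 7) - 7*7)² = (2/3 - 49)² = (2*(⅓) - 49)² = (⅔ - 49)² = (-145/3)² = 21025/9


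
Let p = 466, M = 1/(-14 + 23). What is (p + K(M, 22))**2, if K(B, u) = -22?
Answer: 197136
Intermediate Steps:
M = 1/9 ≈ 0.11111
(p + K(M, 22))**2 = (466 - 22)**2 = 444**2 = 197136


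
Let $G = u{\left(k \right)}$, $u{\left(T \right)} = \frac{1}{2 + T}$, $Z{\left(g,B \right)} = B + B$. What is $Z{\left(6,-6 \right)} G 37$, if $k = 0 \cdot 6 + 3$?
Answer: $- \frac{444}{5} \approx -88.8$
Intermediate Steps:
$k = 3$ ($k = 0 + 3 = 3$)
$Z{\left(g,B \right)} = 2 B$
$G = \frac{1}{5}$ ($G = \frac{1}{2 + 3} = \frac{1}{5} \approx 0.2$)
$Z{\left(6,-6 \right)} G 37 = 2 \left(-6\right) \frac{1}{5} \cdot 37 = \left(-12\right) \frac{1}{5} \cdot 37 = \left(- \frac{12}{5}\right) 37 = - \frac{444}{5}$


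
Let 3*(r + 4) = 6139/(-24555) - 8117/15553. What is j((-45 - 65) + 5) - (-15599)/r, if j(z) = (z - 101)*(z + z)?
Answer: 193134739459065/4877639782 ≈ 39596.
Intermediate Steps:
r = -4877639782/1145711745 (r = -4 + (6139/(-24555) - 8117/15553)/3 = -4 + (6139*(-1/24555) - 8117*1/15553)/3 = -4 + (-6139/24555 - 8117/15553)/3 = -4 + (⅓)*(-294792802/381903915) = -4 - 294792802/1145711745 = -4877639782/1145711745 ≈ -4.2573)
j(z) = 2*z*(-101 + z) (j(z) = (-101 + z)*(2*z) = 2*z*(-101 + z))
j((-45 - 65) + 5) - (-15599)/r = 2*((-45 - 65) + 5)*(-101 + ((-45 - 65) + 5)) - (-15599)/(-4877639782/1145711745) = 2*(-110 + 5)*(-101 + (-110 + 5)) - (-15599)*(-1145711745)/4877639782 = 2*(-105)*(-101 - 105) - 1*17871957510255/4877639782 = 2*(-105)*(-206) - 17871957510255/4877639782 = 43260 - 17871957510255/4877639782 = 193134739459065/4877639782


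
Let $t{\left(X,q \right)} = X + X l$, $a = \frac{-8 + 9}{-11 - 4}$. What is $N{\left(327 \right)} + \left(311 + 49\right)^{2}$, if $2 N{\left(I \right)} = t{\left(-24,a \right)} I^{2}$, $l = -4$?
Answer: $3979044$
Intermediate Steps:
$a = - \frac{1}{15}$ ($a = 1 \frac{1}{-15} = 1 \left(- \frac{1}{15}\right) = - \frac{1}{15} \approx -0.066667$)
$t{\left(X,q \right)} = - 3 X$ ($t{\left(X,q \right)} = X + X \left(-4\right) = X - 4 X = - 3 X$)
$N{\left(I \right)} = 36 I^{2}$ ($N{\left(I \right)} = \frac{\left(-3\right) \left(-24\right) I^{2}}{2} = \frac{72 I^{2}}{2} = 36 I^{2}$)
$N{\left(327 \right)} + \left(311 + 49\right)^{2} = 36 \cdot 327^{2} + \left(311 + 49\right)^{2} = 36 \cdot 106929 + 360^{2} = 3849444 + 129600 = 3979044$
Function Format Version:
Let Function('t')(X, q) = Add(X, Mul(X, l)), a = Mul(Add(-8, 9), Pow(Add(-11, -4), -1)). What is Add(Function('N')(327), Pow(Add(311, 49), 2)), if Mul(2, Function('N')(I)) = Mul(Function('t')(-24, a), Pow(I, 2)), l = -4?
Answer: 3979044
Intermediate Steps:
a = Rational(-1, 15) (a = Mul(1, Pow(-15, -1)) = Mul(1, Rational(-1, 15)) = Rational(-1, 15) ≈ -0.066667)
Function('t')(X, q) = Mul(-3, X) (Function('t')(X, q) = Add(X, Mul(X, -4)) = Add(X, Mul(-4, X)) = Mul(-3, X))
Function('N')(I) = Mul(36, Pow(I, 2)) (Function('N')(I) = Mul(Rational(1, 2), Mul(Mul(-3, -24), Pow(I, 2))) = Mul(Rational(1, 2), Mul(72, Pow(I, 2))) = Mul(36, Pow(I, 2)))
Add(Function('N')(327), Pow(Add(311, 49), 2)) = Add(Mul(36, Pow(327, 2)), Pow(Add(311, 49), 2)) = Add(Mul(36, 106929), Pow(360, 2)) = Add(3849444, 129600) = 3979044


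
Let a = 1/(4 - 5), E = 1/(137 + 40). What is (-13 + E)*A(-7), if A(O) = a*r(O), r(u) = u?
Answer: -16100/177 ≈ -90.960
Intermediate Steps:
E = 1/177 ≈ 0.0056497
a = -1 (a = 1/(-1) = -1)
A(O) = -O
(-13 + E)*A(-7) = (-13 + 1/177)*(-1*(-7)) = -2300/177*7 = -16100/177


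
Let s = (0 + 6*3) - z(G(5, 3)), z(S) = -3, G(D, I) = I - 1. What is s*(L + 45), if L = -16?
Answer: 609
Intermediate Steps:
G(D, I) = -1 + I
s = 21 (s = (0 + 6*3) - 1*(-3) = (0 + 18) + 3 = 18 + 3 = 21)
s*(L + 45) = 21*(-16 + 45) = 21*29 = 609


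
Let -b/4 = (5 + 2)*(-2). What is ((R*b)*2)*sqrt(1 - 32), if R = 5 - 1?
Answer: 448*I*sqrt(31) ≈ 2494.4*I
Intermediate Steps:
R = 4
b = 56 (b = -4*(5 + 2)*(-2) = -28*(-2) = -4*(-14) = 56)
((R*b)*2)*sqrt(1 - 32) = ((4*56)*2)*sqrt(1 - 32) = (224*2)*sqrt(-31) = 448*(I*sqrt(31)) = 448*I*sqrt(31)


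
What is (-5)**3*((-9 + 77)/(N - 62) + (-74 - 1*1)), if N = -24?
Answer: 407375/43 ≈ 9473.8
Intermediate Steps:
(-5)**3*((-9 + 77)/(N - 62) + (-74 - 1*1)) = (-5)**3*((-9 + 77)/(-24 - 62) + (-74 - 1*1)) = -125*(68/(-86) + (-74 - 1)) = -125*(68*(-1/86) - 75) = -125*(-34/43 - 75) = -125*(-3259/43) = 407375/43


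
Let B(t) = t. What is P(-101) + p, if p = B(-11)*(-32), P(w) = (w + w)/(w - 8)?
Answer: 38570/109 ≈ 353.85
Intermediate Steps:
P(w) = 2*w/(-8 + w) (P(w) = (2*w)/(-8 + w) = 2*w/(-8 + w))
p = 352 (p = -11*(-32) = 352)
P(-101) + p = 2*(-101)/(-8 - 101) + 352 = 2*(-101)/(-109) + 352 = 2*(-101)*(-1/109) + 352 = 202/109 + 352 = 38570/109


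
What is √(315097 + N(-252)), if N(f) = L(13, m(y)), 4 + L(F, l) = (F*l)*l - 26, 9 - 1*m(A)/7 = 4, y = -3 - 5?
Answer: 4*√20687 ≈ 575.32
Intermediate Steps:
y = -8
m(A) = 35 (m(A) = 63 - 7*4 = 63 - 28 = 35)
L(F, l) = -30 + F*l² (L(F, l) = -4 + ((F*l)*l - 26) = -4 + (F*l² - 26) = -4 + (-26 + F*l²) = -30 + F*l²)
N(f) = 15895 (N(f) = -30 + 13*35² = -30 + 13*1225 = -30 + 15925 = 15895)
√(315097 + N(-252)) = √(315097 + 15895) = √330992 = 4*√20687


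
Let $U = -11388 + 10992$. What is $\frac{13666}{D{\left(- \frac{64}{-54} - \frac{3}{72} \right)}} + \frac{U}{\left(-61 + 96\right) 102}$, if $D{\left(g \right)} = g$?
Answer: $\frac{1756338018}{146965} \approx 11951.0$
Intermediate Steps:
$U = -396$
$\frac{13666}{D{\left(- \frac{64}{-54} - \frac{3}{72} \right)}} + \frac{U}{\left(-61 + 96\right) 102} = \frac{13666}{- \frac{64}{-54} - \frac{3}{72}} - \frac{396}{\left(-61 + 96\right) 102} = \frac{13666}{\left(-64\right) \left(- \frac{1}{54}\right) - \frac{1}{24}} - \frac{396}{35 \cdot 102} = \frac{13666}{\frac{32}{27} - \frac{1}{24}} - \frac{396}{3570} = \frac{13666}{\frac{247}{216}} - \frac{66}{595} = 13666 \cdot \frac{216}{247} - \frac{66}{595} = \frac{2951856}{247} - \frac{66}{595} = \frac{1756338018}{146965}$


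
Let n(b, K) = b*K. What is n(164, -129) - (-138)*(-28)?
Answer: -25020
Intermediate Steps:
n(b, K) = K*b
n(164, -129) - (-138)*(-28) = -129*164 - (-138)*(-28) = -21156 - 1*3864 = -21156 - 3864 = -25020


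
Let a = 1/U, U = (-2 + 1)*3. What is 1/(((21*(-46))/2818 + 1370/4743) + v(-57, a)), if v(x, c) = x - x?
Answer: -6682887/360539 ≈ -18.536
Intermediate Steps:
U = -3 (U = -1*3 = -3)
a = -⅓ (a = 1/(-3) = -⅓ ≈ -0.33333)
v(x, c) = 0
1/(((21*(-46))/2818 + 1370/4743) + v(-57, a)) = 1/(((21*(-46))/2818 + 1370/4743) + 0) = 1/((-966*1/2818 + 1370*(1/4743)) + 0) = 1/((-483/1409 + 1370/4743) + 0) = 1/(-360539/6682887 + 0) = 1/(-360539/6682887) = -6682887/360539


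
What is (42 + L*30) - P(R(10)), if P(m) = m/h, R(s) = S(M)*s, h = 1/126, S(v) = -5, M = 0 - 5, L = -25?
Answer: 5592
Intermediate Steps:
M = -5
h = 1/126 ≈ 0.0079365
R(s) = -5*s
P(m) = 126*m (P(m) = m/(1/126) = m*126 = 126*m)
(42 + L*30) - P(R(10)) = (42 - 25*30) - 126*(-5*10) = (42 - 750) - 126*(-50) = -708 - 1*(-6300) = -708 + 6300 = 5592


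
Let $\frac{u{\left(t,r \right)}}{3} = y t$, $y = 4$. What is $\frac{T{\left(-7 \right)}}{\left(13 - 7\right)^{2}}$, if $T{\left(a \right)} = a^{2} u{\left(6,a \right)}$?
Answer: $98$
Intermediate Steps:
$u{\left(t,r \right)} = 12 t$ ($u{\left(t,r \right)} = 3 \cdot 4 t = 12 t$)
$T{\left(a \right)} = 72 a^{2}$ ($T{\left(a \right)} = a^{2} \cdot 12 \cdot 6 = a^{2} \cdot 72 = 72 a^{2}$)
$\frac{T{\left(-7 \right)}}{\left(13 - 7\right)^{2}} = \frac{72 \left(-7\right)^{2}}{\left(13 - 7\right)^{2}} = \frac{72 \cdot 49}{6^{2}} = \frac{3528}{36} = 3528 \cdot \frac{1}{36} = 98$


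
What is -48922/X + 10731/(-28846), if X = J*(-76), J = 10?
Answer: 350762113/5480740 ≈ 63.999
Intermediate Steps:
X = -760 (X = 10*(-76) = -760)
-48922/X + 10731/(-28846) = -48922/(-760) + 10731/(-28846) = -48922*(-1/760) + 10731*(-1/28846) = 24461/380 - 10731/28846 = 350762113/5480740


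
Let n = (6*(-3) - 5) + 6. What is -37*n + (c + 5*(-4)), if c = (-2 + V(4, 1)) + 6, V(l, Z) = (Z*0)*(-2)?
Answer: 613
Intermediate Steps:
V(l, Z) = 0 (V(l, Z) = 0*(-2) = 0)
c = 4 (c = (-2 + 0) + 6 = -2 + 6 = 4)
n = -17 (n = (-18 - 5) + 6 = -23 + 6 = -17)
-37*n + (c + 5*(-4)) = -37*(-17) + (4 + 5*(-4)) = 629 + (4 - 20) = 629 - 16 = 613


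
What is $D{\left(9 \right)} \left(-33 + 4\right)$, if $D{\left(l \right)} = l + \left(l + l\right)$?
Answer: $-783$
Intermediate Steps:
$D{\left(l \right)} = 3 l$ ($D{\left(l \right)} = l + 2 l = 3 l$)
$D{\left(9 \right)} \left(-33 + 4\right) = 3 \cdot 9 \left(-33 + 4\right) = 27 \left(-29\right) = -783$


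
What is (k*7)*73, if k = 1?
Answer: 511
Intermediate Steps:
(k*7)*73 = (1*7)*73 = 7*73 = 511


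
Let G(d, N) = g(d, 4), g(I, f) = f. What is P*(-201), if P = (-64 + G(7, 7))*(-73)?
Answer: -880380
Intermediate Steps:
G(d, N) = 4
P = 4380 (P = (-64 + 4)*(-73) = -60*(-73) = 4380)
P*(-201) = 4380*(-201) = -880380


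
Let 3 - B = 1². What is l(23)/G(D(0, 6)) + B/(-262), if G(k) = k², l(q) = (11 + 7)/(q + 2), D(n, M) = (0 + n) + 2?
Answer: 1129/6550 ≈ 0.17237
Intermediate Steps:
D(n, M) = 2 + n (D(n, M) = n + 2 = 2 + n)
B = 2 (B = 3 - 1*1² = 3 - 1*1 = 3 - 1 = 2)
l(q) = 18/(2 + q)
l(23)/G(D(0, 6)) + B/(-262) = (18/(2 + 23))/((2 + 0)²) + 2/(-262) = (18/25)/(2²) + 2*(-1/262) = (18*(1/25))/4 - 1/131 = (18/25)*(¼) - 1/131 = 9/50 - 1/131 = 1129/6550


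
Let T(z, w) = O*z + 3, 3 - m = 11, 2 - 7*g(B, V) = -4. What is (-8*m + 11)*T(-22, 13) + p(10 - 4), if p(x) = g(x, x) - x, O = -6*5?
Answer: 348039/7 ≈ 49720.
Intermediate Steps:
g(B, V) = 6/7 (g(B, V) = 2/7 - ⅐*(-4) = 2/7 + 4/7 = 6/7)
m = -8 (m = 3 - 1*11 = 3 - 11 = -8)
O = -30
p(x) = 6/7 - x
T(z, w) = 3 - 30*z (T(z, w) = -30*z + 3 = 3 - 30*z)
(-8*m + 11)*T(-22, 13) + p(10 - 4) = (-8*(-8) + 11)*(3 - 30*(-22)) + (6/7 - (10 - 4)) = (64 + 11)*(3 + 660) + (6/7 - 1*6) = 75*663 + (6/7 - 6) = 49725 - 36/7 = 348039/7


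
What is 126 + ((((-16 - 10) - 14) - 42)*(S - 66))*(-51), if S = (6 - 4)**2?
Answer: -259158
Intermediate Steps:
S = 4 (S = 2**2 = 4)
126 + ((((-16 - 10) - 14) - 42)*(S - 66))*(-51) = 126 + ((((-16 - 10) - 14) - 42)*(4 - 66))*(-51) = 126 + (((-26 - 14) - 42)*(-62))*(-51) = 126 + ((-40 - 42)*(-62))*(-51) = 126 - 82*(-62)*(-51) = 126 + 5084*(-51) = 126 - 259284 = -259158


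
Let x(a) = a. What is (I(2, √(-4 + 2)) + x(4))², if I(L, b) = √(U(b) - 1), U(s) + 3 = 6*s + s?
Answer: (4 + √(-4 + 7*I*√2))² ≈ 26.617 + 31.571*I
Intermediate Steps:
U(s) = -3 + 7*s (U(s) = -3 + (6*s + s) = -3 + 7*s)
I(L, b) = √(-4 + 7*b) (I(L, b) = √((-3 + 7*b) - 1) = √(-4 + 7*b))
(I(2, √(-4 + 2)) + x(4))² = (√(-4 + 7*√(-4 + 2)) + 4)² = (√(-4 + 7*√(-2)) + 4)² = (√(-4 + 7*(I*√2)) + 4)² = (√(-4 + 7*I*√2) + 4)² = (4 + √(-4 + 7*I*√2))²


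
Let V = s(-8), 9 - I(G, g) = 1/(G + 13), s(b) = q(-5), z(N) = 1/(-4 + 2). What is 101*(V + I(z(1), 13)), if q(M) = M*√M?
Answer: 22523/25 - 505*I*√5 ≈ 900.92 - 1129.2*I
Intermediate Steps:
z(N) = -½ (z(N) = 1/(-2) = -½)
q(M) = M^(3/2)
s(b) = -5*I*√5 (s(b) = (-5)^(3/2) = -5*I*√5)
I(G, g) = 9 - 1/(13 + G) (I(G, g) = 9 - 1/(G + 13) = 9 - 1/(13 + G))
V = -5*I*√5 ≈ -11.18*I
101*(V + I(z(1), 13)) = 101*(-5*I*√5 + (116 + 9*(-½))/(13 - ½)) = 101*(-5*I*√5 + (116 - 9/2)/(25/2)) = 101*(-5*I*√5 + (2/25)*(223/2)) = 101*(-5*I*√5 + 223/25) = 101*(223/25 - 5*I*√5) = 22523/25 - 505*I*√5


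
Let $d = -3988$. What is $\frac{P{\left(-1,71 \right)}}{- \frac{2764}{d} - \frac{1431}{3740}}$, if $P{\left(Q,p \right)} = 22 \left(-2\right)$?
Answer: $- \frac{164066320}{1157633} \approx -141.73$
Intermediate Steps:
$P{\left(Q,p \right)} = -44$
$\frac{P{\left(-1,71 \right)}}{- \frac{2764}{d} - \frac{1431}{3740}} = - \frac{44}{- \frac{2764}{-3988} - \frac{1431}{3740}} = - \frac{44}{\left(-2764\right) \left(- \frac{1}{3988}\right) - \frac{1431}{3740}} = - \frac{44}{\frac{691}{997} - \frac{1431}{3740}} = - \frac{44}{\frac{1157633}{3728780}} = \left(-44\right) \frac{3728780}{1157633} = - \frac{164066320}{1157633}$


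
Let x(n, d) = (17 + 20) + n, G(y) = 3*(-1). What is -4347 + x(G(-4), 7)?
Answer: -4313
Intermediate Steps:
G(y) = -3
x(n, d) = 37 + n
-4347 + x(G(-4), 7) = -4347 + (37 - 3) = -4347 + 34 = -4313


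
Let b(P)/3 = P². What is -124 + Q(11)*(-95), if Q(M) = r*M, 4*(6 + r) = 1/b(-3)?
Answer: 662723/108 ≈ 6136.3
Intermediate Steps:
b(P) = 3*P²
r = -647/108 (r = -6 + 1/(4*((3*(-3)²))) = -6 + 1/(4*((3*9))) = -6 + (¼)/27 = -6 + (¼)*(1/27) = -6 + 1/108 = -647/108 ≈ -5.9907)
Q(M) = -647*M/108
-124 + Q(11)*(-95) = -124 - 647/108*11*(-95) = -124 - 7117/108*(-95) = -124 + 676115/108 = 662723/108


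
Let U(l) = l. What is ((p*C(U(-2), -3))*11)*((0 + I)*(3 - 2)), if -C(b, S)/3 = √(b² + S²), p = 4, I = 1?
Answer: -132*√13 ≈ -475.93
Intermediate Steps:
C(b, S) = -3*√(S² + b²) (C(b, S) = -3*√(b² + S²) = -3*√(S² + b²))
((p*C(U(-2), -3))*11)*((0 + I)*(3 - 2)) = ((4*(-3*√((-3)² + (-2)²)))*11)*((0 + 1)*(3 - 2)) = ((4*(-3*√(9 + 4)))*11)*(1*1) = ((4*(-3*√13))*11)*1 = (-12*√13*11)*1 = -132*√13*1 = -132*√13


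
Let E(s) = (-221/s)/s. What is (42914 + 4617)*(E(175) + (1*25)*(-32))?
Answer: -1164520004351/30625 ≈ -3.8025e+7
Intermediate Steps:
E(s) = -221/s²
(42914 + 4617)*(E(175) + (1*25)*(-32)) = (42914 + 4617)*(-221/175² + (1*25)*(-32)) = 47531*(-221*1/30625 + 25*(-32)) = 47531*(-221/30625 - 800) = 47531*(-24500221/30625) = -1164520004351/30625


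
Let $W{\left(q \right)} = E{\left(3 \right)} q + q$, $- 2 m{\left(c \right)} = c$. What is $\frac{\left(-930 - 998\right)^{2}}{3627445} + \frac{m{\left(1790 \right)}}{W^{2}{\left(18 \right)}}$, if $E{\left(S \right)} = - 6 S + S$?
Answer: $\frac{232809489461}{230357267280} \approx 1.0106$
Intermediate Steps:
$E{\left(S \right)} = - 5 S$
$m{\left(c \right)} = - \frac{c}{2}$
$W{\left(q \right)} = - 14 q$ ($W{\left(q \right)} = \left(-5\right) 3 q + q = - 15 q + q = - 14 q$)
$\frac{\left(-930 - 998\right)^{2}}{3627445} + \frac{m{\left(1790 \right)}}{W^{2}{\left(18 \right)}} = \frac{\left(-930 - 998\right)^{2}}{3627445} + \frac{\left(- \frac{1}{2}\right) 1790}{\left(\left(-14\right) 18\right)^{2}} = \left(-1928\right)^{2} \cdot \frac{1}{3627445} - \frac{895}{\left(-252\right)^{2}} = 3717184 \cdot \frac{1}{3627445} - \frac{895}{63504} = \frac{3717184}{3627445} - \frac{895}{63504} = \frac{232809489461}{230357267280}$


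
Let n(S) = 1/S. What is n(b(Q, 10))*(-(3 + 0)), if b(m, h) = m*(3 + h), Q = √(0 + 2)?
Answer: -3*√2/26 ≈ -0.16318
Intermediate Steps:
Q = √2 ≈ 1.4142
n(b(Q, 10))*(-(3 + 0)) = (-(3 + 0))/((√2*(3 + 10))) = (-1*3)/((√2*13)) = -3/(13*√2) = (√2/26)*(-3) = -3*√2/26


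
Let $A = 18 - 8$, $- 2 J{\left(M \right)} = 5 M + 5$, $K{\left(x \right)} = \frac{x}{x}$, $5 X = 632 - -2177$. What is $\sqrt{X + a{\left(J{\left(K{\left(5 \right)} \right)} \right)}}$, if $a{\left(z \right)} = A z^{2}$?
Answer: $\frac{3 \sqrt{2255}}{5} \approx 28.492$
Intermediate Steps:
$X = \frac{2809}{5}$ ($X = \frac{632 - -2177}{5} = \frac{632 + 2177}{5} = \frac{1}{5} \cdot 2809 = \frac{2809}{5} \approx 561.8$)
$K{\left(x \right)} = 1$
$J{\left(M \right)} = - \frac{5}{2} - \frac{5 M}{2}$ ($J{\left(M \right)} = - \frac{5 M + 5}{2} = - \frac{5 + 5 M}{2} = - \frac{5}{2} - \frac{5 M}{2}$)
$A = 10$
$a{\left(z \right)} = 10 z^{2}$
$\sqrt{X + a{\left(J{\left(K{\left(5 \right)} \right)} \right)}} = \sqrt{\frac{2809}{5} + 10 \left(- \frac{5}{2} - \frac{5}{2}\right)^{2}} = \sqrt{\frac{2809}{5} + 10 \left(-5\right)^{2}} = \sqrt{\frac{2809}{5} + 10 \cdot 25} = \sqrt{\frac{2809}{5} + 250} = \sqrt{\frac{4059}{5}} = \frac{3 \sqrt{2255}}{5}$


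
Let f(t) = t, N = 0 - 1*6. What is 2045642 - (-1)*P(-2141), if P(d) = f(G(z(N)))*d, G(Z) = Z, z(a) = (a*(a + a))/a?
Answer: 2071334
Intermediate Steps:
N = -6 (N = 0 - 6 = -6)
z(a) = 2*a (z(a) = (a*(2*a))/a = (2*a²)/a = 2*a)
P(d) = -12*d (P(d) = (2*(-6))*d = -12*d)
2045642 - (-1)*P(-2141) = 2045642 - (-1)*(-12*(-2141)) = 2045642 - (-1)*25692 = 2045642 - 1*(-25692) = 2045642 + 25692 = 2071334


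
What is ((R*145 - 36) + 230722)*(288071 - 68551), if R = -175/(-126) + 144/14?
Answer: 459106182080/9 ≈ 5.1012e+10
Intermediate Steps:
R = 1471/126 (R = -175*(-1/126) + 144*(1/14) = 25/18 + 72/7 = 1471/126 ≈ 11.675)
((R*145 - 36) + 230722)*(288071 - 68551) = (((1471/126)*145 - 36) + 230722)*(288071 - 68551) = ((213295/126 - 36) + 230722)*219520 = (208759/126 + 230722)*219520 = (29279731/126)*219520 = 459106182080/9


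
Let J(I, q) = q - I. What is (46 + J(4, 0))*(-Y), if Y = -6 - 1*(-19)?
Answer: -546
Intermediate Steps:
Y = 13 (Y = -6 + 19 = 13)
(46 + J(4, 0))*(-Y) = (46 + (0 - 1*4))*(-1*13) = (46 + (0 - 4))*(-13) = (46 - 4)*(-13) = 42*(-13) = -546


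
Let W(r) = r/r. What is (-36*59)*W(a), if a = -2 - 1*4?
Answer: -2124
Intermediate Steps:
a = -6 (a = -2 - 4 = -6)
W(r) = 1
(-36*59)*W(a) = -36*59*1 = -2124*1 = -2124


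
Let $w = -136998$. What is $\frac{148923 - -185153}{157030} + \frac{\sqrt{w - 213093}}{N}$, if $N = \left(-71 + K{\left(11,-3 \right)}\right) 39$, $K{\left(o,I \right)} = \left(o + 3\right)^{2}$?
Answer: $\frac{167038}{78515} + \frac{i \sqrt{38899}}{1625} \approx 2.1275 + 0.12137 i$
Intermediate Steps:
$K{\left(o,I \right)} = \left(3 + o\right)^{2}$
$N = 4875$ ($N = \left(-71 + \left(3 + 11\right)^{2}\right) 39 = \left(-71 + 14^{2}\right) 39 = \left(-71 + 196\right) 39 = 125 \cdot 39 = 4875$)
$\frac{148923 - -185153}{157030} + \frac{\sqrt{w - 213093}}{N} = \frac{148923 - -185153}{157030} + \frac{\sqrt{-136998 - 213093}}{4875} = \left(148923 + 185153\right) \frac{1}{157030} + \sqrt{-350091} \cdot \frac{1}{4875} = 334076 \cdot \frac{1}{157030} + 3 i \sqrt{38899} \cdot \frac{1}{4875} = \frac{167038}{78515} + \frac{i \sqrt{38899}}{1625}$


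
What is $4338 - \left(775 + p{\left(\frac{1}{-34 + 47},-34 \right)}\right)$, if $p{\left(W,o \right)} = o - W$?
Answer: $\frac{46762}{13} \approx 3597.1$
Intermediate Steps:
$4338 - \left(775 + p{\left(\frac{1}{-34 + 47},-34 \right)}\right) = 4338 - \left(775 - \left(34 + \frac{1}{-34 + 47}\right)\right) = 4338 - \left(775 - \frac{443}{13}\right) = 4338 - \frac{9632}{13} = \frac{46762}{13}$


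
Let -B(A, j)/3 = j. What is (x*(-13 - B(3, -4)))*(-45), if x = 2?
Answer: 2250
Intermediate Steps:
B(A, j) = -3*j
(x*(-13 - B(3, -4)))*(-45) = (2*(-13 - (-3)*(-4)))*(-45) = (2*(-13 - 1*12))*(-45) = (2*(-13 - 12))*(-45) = (2*(-25))*(-45) = -50*(-45) = 2250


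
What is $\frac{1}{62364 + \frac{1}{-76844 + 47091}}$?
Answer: $\frac{29753}{1855516091} \approx 1.6035 \cdot 10^{-5}$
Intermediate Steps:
$\frac{1}{62364 + \frac{1}{-76844 + 47091}} = \frac{1}{62364 + \frac{1}{-29753}} = \frac{1}{62364 - \frac{1}{29753}} = \frac{1}{\frac{1855516091}{29753}} = \frac{29753}{1855516091}$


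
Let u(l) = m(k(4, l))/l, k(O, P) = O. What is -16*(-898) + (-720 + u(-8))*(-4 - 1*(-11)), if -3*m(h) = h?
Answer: 55975/6 ≈ 9329.2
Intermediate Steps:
m(h) = -h/3
u(l) = -4/(3*l) (u(l) = (-⅓*4)/l = -4/(3*l))
-16*(-898) + (-720 + u(-8))*(-4 - 1*(-11)) = -16*(-898) + (-720 - 4/3/(-8))*(-4 - 1*(-11)) = 14368 + (-720 - 4/3*(-⅛))*(-4 + 11) = 14368 + (-720 + ⅙)*7 = 14368 - 4319/6*7 = 14368 - 30233/6 = 55975/6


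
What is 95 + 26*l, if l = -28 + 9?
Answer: -399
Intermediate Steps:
l = -19
95 + 26*l = 95 + 26*(-19) = 95 - 494 = -399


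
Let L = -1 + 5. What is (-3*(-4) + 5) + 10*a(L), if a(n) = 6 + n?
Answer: 117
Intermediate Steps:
L = 4
(-3*(-4) + 5) + 10*a(L) = (-3*(-4) + 5) + 10*(6 + 4) = (12 + 5) + 10*10 = 17 + 100 = 117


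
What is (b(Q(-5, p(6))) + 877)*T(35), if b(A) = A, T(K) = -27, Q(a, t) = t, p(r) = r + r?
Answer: -24003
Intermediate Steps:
p(r) = 2*r
(b(Q(-5, p(6))) + 877)*T(35) = (2*6 + 877)*(-27) = (12 + 877)*(-27) = 889*(-27) = -24003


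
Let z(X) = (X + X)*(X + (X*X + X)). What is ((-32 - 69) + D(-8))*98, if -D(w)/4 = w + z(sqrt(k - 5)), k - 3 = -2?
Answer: -490 + 6272*I ≈ -490.0 + 6272.0*I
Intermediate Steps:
k = 1 (k = 3 - 2 = 1)
z(X) = 2*X*(X**2 + 2*X) (z(X) = (2*X)*(X + (X**2 + X)) = (2*X)*(X + (X + X**2)) = (2*X)*(X**2 + 2*X) = 2*X*(X**2 + 2*X))
D(w) = 64 - 4*w + 64*I (D(w) = -4*(w + 2*(sqrt(1 - 5))**2*(2 + sqrt(1 - 5))) = -4*(w + 2*(sqrt(-4))**2*(2 + sqrt(-4))) = -4*(w + 2*(2*I)**2*(2 + 2*I)) = -4*(w + 2*(-4)*(2 + 2*I)) = -4*(w + (-16 - 16*I)) = -4*(-16 + w - 16*I) = 64 - 4*w + 64*I)
((-32 - 69) + D(-8))*98 = ((-32 - 69) + (64 - 4*(-8) + 64*I))*98 = (-101 + (64 + 32 + 64*I))*98 = (-101 + (96 + 64*I))*98 = (-5 + 64*I)*98 = -490 + 6272*I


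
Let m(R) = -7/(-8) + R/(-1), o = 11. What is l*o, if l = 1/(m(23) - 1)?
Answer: -88/185 ≈ -0.47568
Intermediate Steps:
m(R) = 7/8 - R (m(R) = -7*(-⅛) + R*(-1) = 7/8 - R)
l = -8/185 (l = 1/((7/8 - 1*23) - 1) = 1/((7/8 - 23) - 1) = 1/(-177/8 - 1) = 1/(-185/8) = -8/185 ≈ -0.043243)
l*o = -8/185*11 = -88/185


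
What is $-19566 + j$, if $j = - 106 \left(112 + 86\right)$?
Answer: $-40554$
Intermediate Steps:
$j = -20988$ ($j = \left(-106\right) 198 = -20988$)
$-19566 + j = -19566 - 20988 = -40554$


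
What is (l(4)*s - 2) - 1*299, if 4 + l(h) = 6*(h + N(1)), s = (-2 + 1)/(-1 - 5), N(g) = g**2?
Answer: -890/3 ≈ -296.67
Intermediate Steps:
s = 1/6 (s = -1/(-6) = -1*(-1/6) = 1/6 ≈ 0.16667)
l(h) = 2 + 6*h (l(h) = -4 + 6*(h + 1**2) = -4 + 6*(h + 1) = -4 + 6*(1 + h) = -4 + (6 + 6*h) = 2 + 6*h)
(l(4)*s - 2) - 1*299 = ((2 + 6*4)*(1/6) - 2) - 1*299 = ((2 + 24)*(1/6) - 2) - 299 = (26*(1/6) - 2) - 299 = (13/3 - 2) - 299 = 7/3 - 299 = -890/3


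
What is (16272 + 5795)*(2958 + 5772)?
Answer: 192644910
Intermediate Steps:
(16272 + 5795)*(2958 + 5772) = 22067*8730 = 192644910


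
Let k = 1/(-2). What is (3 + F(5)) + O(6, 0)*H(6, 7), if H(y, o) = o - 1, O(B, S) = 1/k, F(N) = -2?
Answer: -11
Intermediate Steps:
k = -½ ≈ -0.50000
O(B, S) = -2 (O(B, S) = 1/(-½) = -2)
H(y, o) = -1 + o
(3 + F(5)) + O(6, 0)*H(6, 7) = (3 - 2) - 2*(-1 + 7) = 1 - 2*6 = 1 - 12 = -11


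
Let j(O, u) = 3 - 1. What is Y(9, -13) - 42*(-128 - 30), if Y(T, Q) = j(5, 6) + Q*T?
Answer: 6521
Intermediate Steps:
j(O, u) = 2
Y(T, Q) = 2 + Q*T
Y(9, -13) - 42*(-128 - 30) = (2 - 13*9) - 42*(-128 - 30) = (2 - 117) - 42*(-158) = -115 + 6636 = 6521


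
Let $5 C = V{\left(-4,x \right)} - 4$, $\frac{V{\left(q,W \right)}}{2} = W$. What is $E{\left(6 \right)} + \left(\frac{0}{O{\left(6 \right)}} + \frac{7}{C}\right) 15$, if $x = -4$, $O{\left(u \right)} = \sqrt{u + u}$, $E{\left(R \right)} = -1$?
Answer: $- \frac{179}{4} \approx -44.75$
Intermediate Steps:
$O{\left(u \right)} = \sqrt{2} \sqrt{u}$ ($O{\left(u \right)} = \sqrt{2 u} = \sqrt{2} \sqrt{u}$)
$V{\left(q,W \right)} = 2 W$
$C = - \frac{12}{5}$ ($C = \frac{2 \left(-4\right) - 4}{5} = \frac{-8 - 4}{5} = \frac{1}{5} \left(-12\right) = - \frac{12}{5} \approx -2.4$)
$E{\left(6 \right)} + \left(\frac{0}{O{\left(6 \right)}} + \frac{7}{C}\right) 15 = -1 + \left(\frac{0}{\sqrt{2} \sqrt{6}} + \frac{7}{- \frac{12}{5}}\right) 15 = -1 + \left(\frac{0}{2 \sqrt{3}} + 7 \left(- \frac{5}{12}\right)\right) 15 = -1 + \left(0 \frac{\sqrt{3}}{6} - \frac{35}{12}\right) 15 = -1 + \left(0 - \frac{35}{12}\right) 15 = -1 - \frac{175}{4} = - \frac{179}{4}$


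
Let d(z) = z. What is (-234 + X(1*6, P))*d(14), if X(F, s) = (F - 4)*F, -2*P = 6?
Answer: -3108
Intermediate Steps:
P = -3 (P = -1/2*6 = -3)
X(F, s) = F*(-4 + F) (X(F, s) = (-4 + F)*F = F*(-4 + F))
(-234 + X(1*6, P))*d(14) = (-234 + (1*6)*(-4 + 1*6))*14 = (-234 + 6*(-4 + 6))*14 = (-234 + 6*2)*14 = (-234 + 12)*14 = -222*14 = -3108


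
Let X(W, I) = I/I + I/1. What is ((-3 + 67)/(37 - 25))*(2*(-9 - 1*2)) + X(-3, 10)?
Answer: -319/3 ≈ -106.33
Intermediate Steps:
X(W, I) = 1 + I (X(W, I) = 1 + I*1 = 1 + I)
((-3 + 67)/(37 - 25))*(2*(-9 - 1*2)) + X(-3, 10) = ((-3 + 67)/(37 - 25))*(2*(-9 - 1*2)) + (1 + 10) = (64/12)*(2*(-9 - 2)) + 11 = (64*(1/12))*(2*(-11)) + 11 = (16/3)*(-22) + 11 = -352/3 + 11 = -319/3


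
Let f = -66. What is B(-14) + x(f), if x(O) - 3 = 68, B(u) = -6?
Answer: 65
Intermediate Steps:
x(O) = 71 (x(O) = 3 + 68 = 71)
B(-14) + x(f) = -6 + 71 = 65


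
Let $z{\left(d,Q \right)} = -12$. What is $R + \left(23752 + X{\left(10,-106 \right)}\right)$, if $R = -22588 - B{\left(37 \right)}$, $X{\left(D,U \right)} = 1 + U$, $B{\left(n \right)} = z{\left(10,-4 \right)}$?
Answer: $1071$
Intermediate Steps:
$B{\left(n \right)} = -12$
$R = -22576$ ($R = -22588 - -12 = -22588 + 12 = -22576$)
$R + \left(23752 + X{\left(10,-106 \right)}\right) = -22576 + \left(23752 + \left(1 - 106\right)\right) = -22576 + \left(23752 - 105\right) = -22576 + 23647 = 1071$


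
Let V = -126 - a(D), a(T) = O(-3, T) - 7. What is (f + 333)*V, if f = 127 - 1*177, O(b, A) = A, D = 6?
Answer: -35375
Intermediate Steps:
f = -50 (f = 127 - 177 = -50)
a(T) = -7 + T (a(T) = T - 7 = -7 + T)
V = -125 (V = -126 - (-7 + 6) = -126 - 1*(-1) = -126 + 1 = -125)
(f + 333)*V = (-50 + 333)*(-125) = 283*(-125) = -35375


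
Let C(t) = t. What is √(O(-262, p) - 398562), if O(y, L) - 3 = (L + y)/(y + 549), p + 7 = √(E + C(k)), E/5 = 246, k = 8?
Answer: √(-32828983474 + 287*√1238)/287 ≈ 631.32*I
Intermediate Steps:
E = 1230 (E = 5*246 = 1230)
p = -7 + √1238 (p = -7 + √(1230 + 8) = -7 + √1238 ≈ 28.185)
O(y, L) = 3 + (L + y)/(549 + y) (O(y, L) = 3 + (L + y)/(y + 549) = 3 + (L + y)/(549 + y))
√(O(-262, p) - 398562) = √((1647 + (-7 + √1238) + 4*(-262))/(549 - 262) - 398562) = √((1647 + (-7 + √1238) - 1048)/287 - 398562) = √((592 + √1238)/287 - 398562) = √((592/287 + √1238/287) - 398562) = √(-114386702/287 + √1238/287)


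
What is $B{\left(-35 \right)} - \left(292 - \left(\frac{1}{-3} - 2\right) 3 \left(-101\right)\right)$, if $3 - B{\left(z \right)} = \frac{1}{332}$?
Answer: $\frac{138775}{332} \approx 418.0$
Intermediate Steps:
$B{\left(z \right)} = \frac{995}{332}$ ($B{\left(z \right)} = 3 - \frac{1}{332} = \frac{995}{332}$)
$B{\left(-35 \right)} - \left(292 - \left(\frac{1}{-3} - 2\right) 3 \left(-101\right)\right) = \frac{995}{332} - \left(292 - \left(\frac{1}{-3} - 2\right) 3 \left(-101\right)\right) = \frac{995}{332} - \left(292 - \left(- \frac{1}{3} - 2\right) 3 \left(-101\right)\right) = \frac{995}{332} - \left(292 - \left(- \frac{7}{3}\right) 3 \left(-101\right)\right) = \frac{995}{332} - -415 = \frac{995}{332} + \left(-292 + 707\right) = \frac{995}{332} + 415 = \frac{138775}{332}$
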